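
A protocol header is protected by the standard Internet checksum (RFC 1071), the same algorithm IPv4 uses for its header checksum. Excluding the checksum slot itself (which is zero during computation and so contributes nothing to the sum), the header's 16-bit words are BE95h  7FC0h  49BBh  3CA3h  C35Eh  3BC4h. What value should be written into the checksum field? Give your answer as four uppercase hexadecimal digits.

One's-complement addition (fold any carry out of bit 15 back into bit 0):
  0xBE95 + 0x7FC0 = 0x13E55 → wrap carry → 0x3E56
  0x3E56 + 0x49BB = 0x08811
  0x8811 + 0x3CA3 = 0x0C4B4
  0xC4B4 + 0xC35E = 0x18812 → wrap carry → 0x8813
  0x8813 + 0x3BC4 = 0x0C3D7
One's-complement sum = 0xC3D7.
Checksum = ~0xC3D7 & 0xFFFF = 0x3C28.

3C28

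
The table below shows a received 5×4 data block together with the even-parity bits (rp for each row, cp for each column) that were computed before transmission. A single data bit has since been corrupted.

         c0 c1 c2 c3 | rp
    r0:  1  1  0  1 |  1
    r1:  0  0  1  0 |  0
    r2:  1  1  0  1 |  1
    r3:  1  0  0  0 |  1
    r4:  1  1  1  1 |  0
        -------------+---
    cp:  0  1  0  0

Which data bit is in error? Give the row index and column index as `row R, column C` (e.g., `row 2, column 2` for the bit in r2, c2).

Recompute each row's even parity and compare to rp:
  r0: data parity 1, sent rp 1 → ok
  r1: data parity 1, sent rp 0 → mismatch
  r2: data parity 1, sent rp 1 → ok
  r3: data parity 1, sent rp 1 → ok
  r4: data parity 0, sent rp 0 → ok
Recompute each column's even parity and compare to cp:
  c0: data parity 0, sent cp 0 → ok
  c1: data parity 1, sent cp 1 → ok
  c2: data parity 0, sent cp 0 → ok
  c3: data parity 1, sent cp 0 → mismatch
Exactly one row (r1) and one column (c3) fail → the flipped bit is at their intersection.

row 1, column 3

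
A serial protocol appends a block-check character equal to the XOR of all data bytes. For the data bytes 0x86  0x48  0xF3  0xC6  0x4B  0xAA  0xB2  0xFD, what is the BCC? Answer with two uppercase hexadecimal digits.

55

XOR the bytes together:
  start with 0x86
  0x86 ⊕ 0x48 = 0xCE
  0xCE ⊕ 0xF3 = 0x3D
  0x3D ⊕ 0xC6 = 0xFB
  0xFB ⊕ 0x4B = 0xB0
  0xB0 ⊕ 0xAA = 0x1A
  0x1A ⊕ 0xB2 = 0xA8
  0xA8 ⊕ 0xFD = 0x55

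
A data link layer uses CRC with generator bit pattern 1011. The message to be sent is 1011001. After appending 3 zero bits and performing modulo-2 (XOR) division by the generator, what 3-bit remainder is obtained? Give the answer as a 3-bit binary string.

011

Append 3 zeros: 1011001000. Divide by 1011 (XOR where the leading bit is 1):
  pos 0: 1011 XOR 1011 = 0000
  pos 6: 1000 XOR 1011 = 0011
Remainder (last 3 bits) = 011. This is the CRC / FCS.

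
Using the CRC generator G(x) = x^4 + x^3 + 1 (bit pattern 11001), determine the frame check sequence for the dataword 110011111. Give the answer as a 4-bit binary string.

1010

Append 4 zeros: 1100111110000. Divide by 11001 (XOR where the leading bit is 1):
  pos 0: 11001 XOR 11001 = 00000
  pos 5: 11110 XOR 11001 = 00111
  pos 7: 11100 XOR 11001 = 00101
Remainder (last 4 bits) = 1010. This is the CRC / FCS.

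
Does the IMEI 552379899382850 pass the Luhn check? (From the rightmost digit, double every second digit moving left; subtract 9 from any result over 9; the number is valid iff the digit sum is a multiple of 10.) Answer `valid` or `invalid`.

invalid

From the right, keep odd positions and double even positions (subtract 9 from any doubled value over 9):
  doubled (positions 2,4,...): 1 4 6 9 9 6 1 → sum 36
  kept (positions 1,3,...): 0 8 8 9 8 7 2 5 → sum 47
Total = 83.
83 mod 10 = 3, so the number is invalid.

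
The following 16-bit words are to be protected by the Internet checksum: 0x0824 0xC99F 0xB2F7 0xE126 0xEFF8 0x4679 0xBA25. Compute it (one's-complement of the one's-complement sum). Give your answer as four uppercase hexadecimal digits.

A985

One's-complement addition (fold any carry out of bit 15 back into bit 0):
  0x0824 + 0xC99F = 0x0D1C3
  0xD1C3 + 0xB2F7 = 0x184BA → wrap carry → 0x84BB
  0x84BB + 0xE126 = 0x165E1 → wrap carry → 0x65E2
  0x65E2 + 0xEFF8 = 0x155DA → wrap carry → 0x55DB
  0x55DB + 0x4679 = 0x09C54
  0x9C54 + 0xBA25 = 0x15679 → wrap carry → 0x567A
One's-complement sum = 0x567A.
Checksum = ~0x567A & 0xFFFF = 0xA985.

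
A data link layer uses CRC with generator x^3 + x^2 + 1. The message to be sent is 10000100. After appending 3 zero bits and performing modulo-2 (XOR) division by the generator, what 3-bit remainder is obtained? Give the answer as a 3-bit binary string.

110

Append 3 zeros: 10000100000. Divide by 1101 (XOR where the leading bit is 1):
  pos 0: 1000 XOR 1101 = 0101
  pos 1: 1010 XOR 1101 = 0111
  pos 2: 1111 XOR 1101 = 0010
  pos 4: 1000 XOR 1101 = 0101
  pos 5: 1010 XOR 1101 = 0111
  pos 6: 1110 XOR 1101 = 0011
Remainder (last 3 bits) = 110. This is the CRC / FCS.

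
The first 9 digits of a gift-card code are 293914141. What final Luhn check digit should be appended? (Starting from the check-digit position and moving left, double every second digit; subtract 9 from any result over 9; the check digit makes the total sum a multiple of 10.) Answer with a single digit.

8

Partial digits right→left: 1 4 1 4 1 9 3 9 2
Double every second digit counting from the check-digit position (so the 1st, 3rd, 5th, ... of the partial from the right).
  doubled (with −9 where >9): 2 2 2 6 4 → sum 16
  kept as-is: 4 4 9 9 → sum 26
Total = 16 + 26 = 42.
Check digit = (10 − (42 mod 10)) mod 10 = 8.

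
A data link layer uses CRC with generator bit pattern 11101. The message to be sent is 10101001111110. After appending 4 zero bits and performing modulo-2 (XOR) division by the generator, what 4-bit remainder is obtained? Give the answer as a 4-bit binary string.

Append 4 zeros: 101010011111100000. Divide by 11101 (XOR where the leading bit is 1):
  pos 0: 10101 XOR 11101 = 01000
  pos 1: 10000 XOR 11101 = 01101
  pos 2: 11010 XOR 11101 = 00111
  pos 4: 11111 XOR 11101 = 00010
  pos 7: 10111 XOR 11101 = 01010
  pos 8: 10101 XOR 11101 = 01000
  pos 9: 10000 XOR 11101 = 01101
  pos 10: 11010 XOR 11101 = 00111
  pos 12: 11100 XOR 11101 = 00001
Remainder (last 4 bits) = 0010. This is the CRC / FCS.

0010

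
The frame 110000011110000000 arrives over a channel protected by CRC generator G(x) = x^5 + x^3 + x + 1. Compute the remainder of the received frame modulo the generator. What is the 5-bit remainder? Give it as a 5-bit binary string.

Modulo-2 division of 110000011110000000 by 101011:
  pos 0: 110000 XOR 101011 = 011011
  pos 1: 110110 XOR 101011 = 011101
  pos 2: 111011 XOR 101011 = 010000
  pos 3: 100001 XOR 101011 = 001010
  pos 5: 101011 XOR 101011 = 000000
Remainder = 00000 (zero — the frame passes the CRC check).

00000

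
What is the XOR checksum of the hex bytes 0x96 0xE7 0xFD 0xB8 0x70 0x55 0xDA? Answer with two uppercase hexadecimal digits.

CB

XOR the bytes together:
  start with 0x96
  0x96 ⊕ 0xE7 = 0x71
  0x71 ⊕ 0xFD = 0x8C
  0x8C ⊕ 0xB8 = 0x34
  0x34 ⊕ 0x70 = 0x44
  0x44 ⊕ 0x55 = 0x11
  0x11 ⊕ 0xDA = 0xCB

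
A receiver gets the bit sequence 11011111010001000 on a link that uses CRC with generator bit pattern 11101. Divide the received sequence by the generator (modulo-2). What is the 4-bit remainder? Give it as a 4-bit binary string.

Modulo-2 division of 11011111010001000 by 11101:
  pos 0: 11011 XOR 11101 = 00110
  pos 2: 11011 XOR 11101 = 00110
  pos 4: 11010 XOR 11101 = 00111
  pos 6: 11110 XOR 11101 = 00011
  pos 9: 11001 XOR 11101 = 00100
  pos 11: 10000 XOR 11101 = 01101
  pos 12: 11010 XOR 11101 = 00111
Remainder = 0111 (nonzero — an error is detected).

0111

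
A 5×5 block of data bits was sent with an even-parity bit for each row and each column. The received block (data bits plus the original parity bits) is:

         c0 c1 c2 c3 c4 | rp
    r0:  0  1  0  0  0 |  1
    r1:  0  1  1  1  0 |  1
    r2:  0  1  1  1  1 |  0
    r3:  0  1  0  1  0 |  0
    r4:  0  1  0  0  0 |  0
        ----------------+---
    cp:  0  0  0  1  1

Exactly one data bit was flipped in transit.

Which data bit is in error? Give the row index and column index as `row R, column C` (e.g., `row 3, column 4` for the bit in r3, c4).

row 4, column 1

Recompute each row's even parity and compare to rp:
  r0: data parity 1, sent rp 1 → ok
  r1: data parity 1, sent rp 1 → ok
  r2: data parity 0, sent rp 0 → ok
  r3: data parity 0, sent rp 0 → ok
  r4: data parity 1, sent rp 0 → mismatch
Recompute each column's even parity and compare to cp:
  c0: data parity 0, sent cp 0 → ok
  c1: data parity 1, sent cp 0 → mismatch
  c2: data parity 0, sent cp 0 → ok
  c3: data parity 1, sent cp 1 → ok
  c4: data parity 1, sent cp 1 → ok
Exactly one row (r4) and one column (c1) fail → the flipped bit is at their intersection.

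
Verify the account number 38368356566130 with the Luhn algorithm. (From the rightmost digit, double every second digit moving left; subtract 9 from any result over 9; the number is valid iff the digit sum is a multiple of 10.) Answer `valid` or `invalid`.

valid

From the right, keep odd positions and double even positions (subtract 9 from any doubled value over 9):
  doubled (positions 2,4,...): 6 3 1 1 7 6 6 → sum 30
  kept (positions 1,3,...): 0 1 6 6 3 6 8 → sum 30
Total = 60.
60 mod 10 = 0, so the number is valid.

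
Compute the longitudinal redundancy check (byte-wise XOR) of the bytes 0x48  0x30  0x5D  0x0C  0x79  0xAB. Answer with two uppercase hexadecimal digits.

XOR the bytes together:
  start with 0x48
  0x48 ⊕ 0x30 = 0x78
  0x78 ⊕ 0x5D = 0x25
  0x25 ⊕ 0x0C = 0x29
  0x29 ⊕ 0x79 = 0x50
  0x50 ⊕ 0xAB = 0xFB

FB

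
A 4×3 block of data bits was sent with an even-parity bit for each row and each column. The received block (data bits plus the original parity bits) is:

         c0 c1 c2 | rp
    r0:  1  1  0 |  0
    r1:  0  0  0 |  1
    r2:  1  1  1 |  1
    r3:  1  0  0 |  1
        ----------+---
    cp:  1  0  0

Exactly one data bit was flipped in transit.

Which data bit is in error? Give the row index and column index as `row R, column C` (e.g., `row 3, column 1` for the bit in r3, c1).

Recompute each row's even parity and compare to rp:
  r0: data parity 0, sent rp 0 → ok
  r1: data parity 0, sent rp 1 → mismatch
  r2: data parity 1, sent rp 1 → ok
  r3: data parity 1, sent rp 1 → ok
Recompute each column's even parity and compare to cp:
  c0: data parity 1, sent cp 1 → ok
  c1: data parity 0, sent cp 0 → ok
  c2: data parity 1, sent cp 0 → mismatch
Exactly one row (r1) and one column (c2) fail → the flipped bit is at their intersection.

row 1, column 2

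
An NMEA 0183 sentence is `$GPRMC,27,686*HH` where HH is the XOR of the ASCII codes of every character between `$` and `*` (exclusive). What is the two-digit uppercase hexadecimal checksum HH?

XOR the ASCII codes of the payload characters:
  'G' = 0x47 → acc = 0x47
  'P' = 0x50 → acc = 0x17
  'R' = 0x52 → acc = 0x45
  'M' = 0x4D → acc = 0x08
  'C' = 0x43 → acc = 0x4B
  ',' = 0x2C → acc = 0x67
  '2' = 0x32 → acc = 0x55
  '7' = 0x37 → acc = 0x62
  ',' = 0x2C → acc = 0x4E
  '6' = 0x36 → acc = 0x78
  '8' = 0x38 → acc = 0x40
  '6' = 0x36 → acc = 0x76
Checksum = 0x76.

76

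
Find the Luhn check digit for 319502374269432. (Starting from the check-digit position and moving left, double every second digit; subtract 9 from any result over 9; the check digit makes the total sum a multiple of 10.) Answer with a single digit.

7

Partial digits right→left: 2 3 4 9 6 2 4 7 3 2 0 5 9 1 3
Double every second digit counting from the check-digit position (so the 1st, 3rd, 5th, ... of the partial from the right).
  doubled (with −9 where >9): 4 8 3 8 6 0 9 6 → sum 44
  kept as-is: 3 9 2 7 2 5 1 → sum 29
Total = 44 + 29 = 73.
Check digit = (10 − (73 mod 10)) mod 10 = 7.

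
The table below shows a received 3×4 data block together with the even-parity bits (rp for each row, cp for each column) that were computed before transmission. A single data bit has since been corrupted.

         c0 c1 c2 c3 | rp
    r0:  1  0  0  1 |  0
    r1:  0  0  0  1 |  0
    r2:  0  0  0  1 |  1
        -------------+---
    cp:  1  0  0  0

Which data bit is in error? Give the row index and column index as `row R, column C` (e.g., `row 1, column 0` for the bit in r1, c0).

Recompute each row's even parity and compare to rp:
  r0: data parity 0, sent rp 0 → ok
  r1: data parity 1, sent rp 0 → mismatch
  r2: data parity 1, sent rp 1 → ok
Recompute each column's even parity and compare to cp:
  c0: data parity 1, sent cp 1 → ok
  c1: data parity 0, sent cp 0 → ok
  c2: data parity 0, sent cp 0 → ok
  c3: data parity 1, sent cp 0 → mismatch
Exactly one row (r1) and one column (c3) fail → the flipped bit is at their intersection.

row 1, column 3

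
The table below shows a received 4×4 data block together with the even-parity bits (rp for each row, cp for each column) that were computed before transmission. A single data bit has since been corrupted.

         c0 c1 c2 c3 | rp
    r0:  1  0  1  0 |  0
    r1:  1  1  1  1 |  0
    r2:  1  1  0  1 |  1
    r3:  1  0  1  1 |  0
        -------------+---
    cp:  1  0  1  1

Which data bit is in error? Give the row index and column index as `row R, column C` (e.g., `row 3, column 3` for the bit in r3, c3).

row 3, column 0

Recompute each row's even parity and compare to rp:
  r0: data parity 0, sent rp 0 → ok
  r1: data parity 0, sent rp 0 → ok
  r2: data parity 1, sent rp 1 → ok
  r3: data parity 1, sent rp 0 → mismatch
Recompute each column's even parity and compare to cp:
  c0: data parity 0, sent cp 1 → mismatch
  c1: data parity 0, sent cp 0 → ok
  c2: data parity 1, sent cp 1 → ok
  c3: data parity 1, sent cp 1 → ok
Exactly one row (r3) and one column (c0) fail → the flipped bit is at their intersection.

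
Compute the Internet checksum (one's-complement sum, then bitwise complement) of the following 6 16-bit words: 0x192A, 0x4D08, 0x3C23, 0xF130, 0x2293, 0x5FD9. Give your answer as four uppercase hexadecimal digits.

EA0C

One's-complement addition (fold any carry out of bit 15 back into bit 0):
  0x192A + 0x4D08 = 0x06632
  0x6632 + 0x3C23 = 0x0A255
  0xA255 + 0xF130 = 0x19385 → wrap carry → 0x9386
  0x9386 + 0x2293 = 0x0B619
  0xB619 + 0x5FD9 = 0x115F2 → wrap carry → 0x15F3
One's-complement sum = 0x15F3.
Checksum = ~0x15F3 & 0xFFFF = 0xEA0C.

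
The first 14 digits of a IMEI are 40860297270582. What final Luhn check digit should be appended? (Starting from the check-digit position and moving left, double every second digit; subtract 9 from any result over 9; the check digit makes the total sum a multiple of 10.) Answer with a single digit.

Partial digits right→left: 2 8 5 0 7 2 7 9 2 0 6 8 0 4
Double every second digit counting from the check-digit position (so the 1st, 3rd, 5th, ... of the partial from the right).
  doubled (with −9 where >9): 4 1 5 5 4 3 0 → sum 22
  kept as-is: 8 0 2 9 0 8 4 → sum 31
Total = 22 + 31 = 53.
Check digit = (10 − (53 mod 10)) mod 10 = 7.

7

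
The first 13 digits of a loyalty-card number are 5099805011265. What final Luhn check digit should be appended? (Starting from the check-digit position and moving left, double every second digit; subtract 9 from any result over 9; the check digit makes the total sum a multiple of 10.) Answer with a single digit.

Partial digits right→left: 5 6 2 1 1 0 5 0 8 9 9 0 5
Double every second digit counting from the check-digit position (so the 1st, 3rd, 5th, ... of the partial from the right).
  doubled (with −9 where >9): 1 4 2 1 7 9 1 → sum 25
  kept as-is: 6 1 0 0 9 0 → sum 16
Total = 25 + 16 = 41.
Check digit = (10 − (41 mod 10)) mod 10 = 9.

9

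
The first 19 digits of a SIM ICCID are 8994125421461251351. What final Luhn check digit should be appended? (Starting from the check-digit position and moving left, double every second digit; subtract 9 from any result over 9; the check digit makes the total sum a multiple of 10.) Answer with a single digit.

4

Partial digits right→left: 1 5 3 1 5 2 1 6 4 1 2 4 5 2 1 4 9 9 8
Double every second digit counting from the check-digit position (so the 1st, 3rd, 5th, ... of the partial from the right).
  doubled (with −9 where >9): 2 6 1 2 8 4 1 2 9 7 → sum 42
  kept as-is: 5 1 2 6 1 4 2 4 9 → sum 34
Total = 42 + 34 = 76.
Check digit = (10 − (76 mod 10)) mod 10 = 4.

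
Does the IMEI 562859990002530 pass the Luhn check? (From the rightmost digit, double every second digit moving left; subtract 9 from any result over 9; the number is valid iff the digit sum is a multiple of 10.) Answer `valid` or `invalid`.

From the right, keep odd positions and double even positions (subtract 9 from any doubled value over 9):
  doubled (positions 2,4,...): 6 4 0 9 9 7 3 → sum 38
  kept (positions 1,3,...): 0 5 0 0 9 5 2 5 → sum 26
Total = 64.
64 mod 10 = 4, so the number is invalid.

invalid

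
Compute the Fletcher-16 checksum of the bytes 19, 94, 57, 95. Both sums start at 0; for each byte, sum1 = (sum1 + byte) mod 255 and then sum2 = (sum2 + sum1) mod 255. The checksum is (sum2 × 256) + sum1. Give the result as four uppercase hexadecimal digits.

390A

Running sums (mod 255):
  after byte 0 (19): sum1=19, sum2=19
  after byte 1 (94): sum1=113, sum2=132
  after byte 2 (57): sum1=170, sum2=47
  after byte 3 (95): sum1=10, sum2=57
Checksum = sum2·256 + sum1 = 57·256 + 10 = 14602 = 0x390A.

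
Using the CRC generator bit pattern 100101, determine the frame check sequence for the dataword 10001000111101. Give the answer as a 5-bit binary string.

01001

Append 5 zeros: 1000100011110100000. Divide by 100101 (XOR where the leading bit is 1):
  pos 0: 100010 XOR 100101 = 000111
  pos 3: 111001 XOR 100101 = 011100
  pos 4: 111001 XOR 100101 = 011100
  pos 5: 111001 XOR 100101 = 011100
  pos 6: 111001 XOR 100101 = 011100
  pos 7: 111000 XOR 100101 = 011101
  pos 8: 111011 XOR 100101 = 011110
  pos 9: 111100 XOR 100101 = 011001
  pos 10: 110010 XOR 100101 = 010111
  pos 11: 101110 XOR 100101 = 001011
  pos 13: 101100 XOR 100101 = 001001
Remainder (last 5 bits) = 01001. This is the CRC / FCS.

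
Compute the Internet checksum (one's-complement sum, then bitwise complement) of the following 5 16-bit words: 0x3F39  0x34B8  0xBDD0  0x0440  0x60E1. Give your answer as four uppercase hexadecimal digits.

One's-complement addition (fold any carry out of bit 15 back into bit 0):
  0x3F39 + 0x34B8 = 0x073F1
  0x73F1 + 0xBDD0 = 0x131C1 → wrap carry → 0x31C2
  0x31C2 + 0x0440 = 0x03602
  0x3602 + 0x60E1 = 0x096E3
One's-complement sum = 0x96E3.
Checksum = ~0x96E3 & 0xFFFF = 0x691C.

691C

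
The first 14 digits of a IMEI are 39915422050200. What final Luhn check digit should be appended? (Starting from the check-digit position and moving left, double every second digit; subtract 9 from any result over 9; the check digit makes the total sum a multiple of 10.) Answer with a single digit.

3

Partial digits right→left: 0 0 2 0 5 0 2 2 4 5 1 9 9 3
Double every second digit counting from the check-digit position (so the 1st, 3rd, 5th, ... of the partial from the right).
  doubled (with −9 where >9): 0 4 1 4 8 2 9 → sum 28
  kept as-is: 0 0 0 2 5 9 3 → sum 19
Total = 28 + 19 = 47.
Check digit = (10 − (47 mod 10)) mod 10 = 3.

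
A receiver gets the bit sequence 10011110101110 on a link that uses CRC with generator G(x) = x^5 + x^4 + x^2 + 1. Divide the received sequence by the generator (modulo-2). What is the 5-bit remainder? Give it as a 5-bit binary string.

Modulo-2 division of 10011110101110 by 110101:
  pos 0: 100111 XOR 110101 = 010010
  pos 1: 100101 XOR 110101 = 010000
  pos 2: 100000 XOR 110101 = 010101
  pos 3: 101011 XOR 110101 = 011110
  pos 4: 111100 XOR 110101 = 001001
  pos 6: 100111 XOR 110101 = 010010
  pos 7: 100101 XOR 110101 = 010000
  pos 8: 100000 XOR 110101 = 010101
Remainder = 10101 (nonzero — an error is detected).

10101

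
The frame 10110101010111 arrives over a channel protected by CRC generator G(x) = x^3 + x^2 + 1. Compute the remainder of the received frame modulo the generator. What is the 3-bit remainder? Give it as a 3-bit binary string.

000

Modulo-2 division of 10110101010111 by 1101:
  pos 0: 1011 XOR 1101 = 0110
  pos 1: 1100 XOR 1101 = 0001
  pos 4: 1101 XOR 1101 = 0000
  pos 9: 1011 XOR 1101 = 0110
  pos 10: 1101 XOR 1101 = 0000
Remainder = 000 (zero — the frame passes the CRC check).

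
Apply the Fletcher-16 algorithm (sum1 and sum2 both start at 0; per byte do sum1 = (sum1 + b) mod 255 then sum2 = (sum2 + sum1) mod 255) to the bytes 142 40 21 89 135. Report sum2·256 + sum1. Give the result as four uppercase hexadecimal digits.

Running sums (mod 255):
  after byte 0 (142): sum1=142, sum2=142
  after byte 1 (40): sum1=182, sum2=69
  after byte 2 (21): sum1=203, sum2=17
  after byte 3 (89): sum1=37, sum2=54
  after byte 4 (135): sum1=172, sum2=226
Checksum = sum2·256 + sum1 = 226·256 + 172 = 58028 = 0xE2AC.

E2AC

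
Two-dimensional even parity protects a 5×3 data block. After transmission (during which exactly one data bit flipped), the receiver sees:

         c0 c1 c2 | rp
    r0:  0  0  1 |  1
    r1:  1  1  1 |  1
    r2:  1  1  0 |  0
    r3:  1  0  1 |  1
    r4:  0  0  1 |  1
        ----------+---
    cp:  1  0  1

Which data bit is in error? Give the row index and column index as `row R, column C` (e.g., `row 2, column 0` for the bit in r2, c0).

row 3, column 2

Recompute each row's even parity and compare to rp:
  r0: data parity 1, sent rp 1 → ok
  r1: data parity 1, sent rp 1 → ok
  r2: data parity 0, sent rp 0 → ok
  r3: data parity 0, sent rp 1 → mismatch
  r4: data parity 1, sent rp 1 → ok
Recompute each column's even parity and compare to cp:
  c0: data parity 1, sent cp 1 → ok
  c1: data parity 0, sent cp 0 → ok
  c2: data parity 0, sent cp 1 → mismatch
Exactly one row (r3) and one column (c2) fail → the flipped bit is at their intersection.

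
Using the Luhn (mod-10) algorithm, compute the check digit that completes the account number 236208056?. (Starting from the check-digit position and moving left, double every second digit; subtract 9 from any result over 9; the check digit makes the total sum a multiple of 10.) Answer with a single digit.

Partial digits right→left: 6 5 0 8 0 2 6 3 2
Double every second digit counting from the check-digit position (so the 1st, 3rd, 5th, ... of the partial from the right).
  doubled (with −9 where >9): 3 0 0 3 4 → sum 10
  kept as-is: 5 8 2 3 → sum 18
Total = 10 + 18 = 28.
Check digit = (10 − (28 mod 10)) mod 10 = 2.

2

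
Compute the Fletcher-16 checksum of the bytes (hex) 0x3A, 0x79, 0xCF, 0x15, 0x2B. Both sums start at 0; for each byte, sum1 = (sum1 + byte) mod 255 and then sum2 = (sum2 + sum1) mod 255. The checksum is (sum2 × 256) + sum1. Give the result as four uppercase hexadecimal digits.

CDC3

Running sums (mod 255):
  after byte 0 (0x3A): sum1=58, sum2=58
  after byte 1 (0x79): sum1=179, sum2=237
  after byte 2 (0xCF): sum1=131, sum2=113
  after byte 3 (0x15): sum1=152, sum2=10
  after byte 4 (0x2B): sum1=195, sum2=205
Checksum = sum2·256 + sum1 = 205·256 + 195 = 52675 = 0xCDC3.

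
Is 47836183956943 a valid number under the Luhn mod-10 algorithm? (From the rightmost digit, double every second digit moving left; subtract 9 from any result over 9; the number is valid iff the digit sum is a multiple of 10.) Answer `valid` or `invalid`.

From the right, keep odd positions and double even positions (subtract 9 from any doubled value over 9):
  doubled (positions 2,4,...): 8 3 9 7 3 7 8 → sum 45
  kept (positions 1,3,...): 3 9 5 3 1 3 7 → sum 31
Total = 76.
76 mod 10 = 6, so the number is invalid.

invalid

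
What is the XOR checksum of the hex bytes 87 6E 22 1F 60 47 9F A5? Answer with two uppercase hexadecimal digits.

XOR the bytes together:
  start with 0x87
  0x87 ⊕ 0x6E = 0xE9
  0xE9 ⊕ 0x22 = 0xCB
  0xCB ⊕ 0x1F = 0xD4
  0xD4 ⊕ 0x60 = 0xB4
  0xB4 ⊕ 0x47 = 0xF3
  0xF3 ⊕ 0x9F = 0x6C
  0x6C ⊕ 0xA5 = 0xC9

C9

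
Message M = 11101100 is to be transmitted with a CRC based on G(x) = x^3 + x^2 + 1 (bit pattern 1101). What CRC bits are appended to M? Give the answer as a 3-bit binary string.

110

Append 3 zeros: 11101100000. Divide by 1101 (XOR where the leading bit is 1):
  pos 0: 1110 XOR 1101 = 0011
  pos 2: 1111 XOR 1101 = 0010
  pos 4: 1000 XOR 1101 = 0101
  pos 5: 1010 XOR 1101 = 0111
  pos 6: 1110 XOR 1101 = 0011
Remainder (last 3 bits) = 110. This is the CRC / FCS.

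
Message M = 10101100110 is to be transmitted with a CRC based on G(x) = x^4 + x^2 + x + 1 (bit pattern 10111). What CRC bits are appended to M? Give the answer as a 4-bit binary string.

Append 4 zeros: 101011001100000. Divide by 10111 (XOR where the leading bit is 1):
  pos 0: 10101 XOR 10111 = 00010
  pos 3: 10100 XOR 10111 = 00011
  pos 6: 11110 XOR 10111 = 01001
  pos 7: 10010 XOR 10111 = 00101
  pos 9: 10100 XOR 10111 = 00011
Remainder (last 4 bits) = 0110. This is the CRC / FCS.

0110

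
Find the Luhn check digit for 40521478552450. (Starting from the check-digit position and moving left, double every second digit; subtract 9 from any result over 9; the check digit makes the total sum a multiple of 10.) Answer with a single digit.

Partial digits right→left: 0 5 4 2 5 5 8 7 4 1 2 5 0 4
Double every second digit counting from the check-digit position (so the 1st, 3rd, 5th, ... of the partial from the right).
  doubled (with −9 where >9): 0 8 1 7 8 4 0 → sum 28
  kept as-is: 5 2 5 7 1 5 4 → sum 29
Total = 28 + 29 = 57.
Check digit = (10 − (57 mod 10)) mod 10 = 3.

3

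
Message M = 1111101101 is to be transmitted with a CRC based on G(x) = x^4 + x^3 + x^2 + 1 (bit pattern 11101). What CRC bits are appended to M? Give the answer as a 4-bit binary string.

Append 4 zeros: 11111011010000. Divide by 11101 (XOR where the leading bit is 1):
  pos 0: 11111 XOR 11101 = 00010
  pos 3: 10011 XOR 11101 = 01110
  pos 4: 11100 XOR 11101 = 00001
  pos 8: 11000 XOR 11101 = 00101
Remainder (last 4 bits) = 1010. This is the CRC / FCS.

1010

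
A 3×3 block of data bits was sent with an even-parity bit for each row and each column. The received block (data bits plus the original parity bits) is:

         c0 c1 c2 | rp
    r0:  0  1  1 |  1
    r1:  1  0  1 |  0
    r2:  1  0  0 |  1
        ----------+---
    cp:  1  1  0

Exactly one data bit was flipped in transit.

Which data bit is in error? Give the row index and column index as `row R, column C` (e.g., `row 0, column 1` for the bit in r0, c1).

row 0, column 0

Recompute each row's even parity and compare to rp:
  r0: data parity 0, sent rp 1 → mismatch
  r1: data parity 0, sent rp 0 → ok
  r2: data parity 1, sent rp 1 → ok
Recompute each column's even parity and compare to cp:
  c0: data parity 0, sent cp 1 → mismatch
  c1: data parity 1, sent cp 1 → ok
  c2: data parity 0, sent cp 0 → ok
Exactly one row (r0) and one column (c0) fail → the flipped bit is at their intersection.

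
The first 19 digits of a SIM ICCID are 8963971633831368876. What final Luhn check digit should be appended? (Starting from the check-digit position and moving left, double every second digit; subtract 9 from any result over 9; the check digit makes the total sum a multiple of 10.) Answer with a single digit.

2

Partial digits right→left: 6 7 8 8 6 3 1 3 8 3 3 6 1 7 9 3 6 9 8
Double every second digit counting from the check-digit position (so the 1st, 3rd, 5th, ... of the partial from the right).
  doubled (with −9 where >9): 3 7 3 2 7 6 2 9 3 7 → sum 49
  kept as-is: 7 8 3 3 3 6 7 3 9 → sum 49
Total = 49 + 49 = 98.
Check digit = (10 − (98 mod 10)) mod 10 = 2.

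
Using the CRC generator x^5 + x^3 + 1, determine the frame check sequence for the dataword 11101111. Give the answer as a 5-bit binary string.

Append 5 zeros: 1110111100000. Divide by 101001 (XOR where the leading bit is 1):
  pos 0: 111011 XOR 101001 = 010010
  pos 1: 100101 XOR 101001 = 001100
  pos 3: 110010 XOR 101001 = 011011
  pos 4: 110110 XOR 101001 = 011111
  pos 5: 111110 XOR 101001 = 010111
  pos 6: 101110 XOR 101001 = 000111
Remainder (last 5 bits) = 01110. This is the CRC / FCS.

01110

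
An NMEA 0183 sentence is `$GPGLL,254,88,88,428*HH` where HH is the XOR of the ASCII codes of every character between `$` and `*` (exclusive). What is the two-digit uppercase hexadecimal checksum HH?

XOR the ASCII codes of the payload characters:
  'G' = 0x47 → acc = 0x47
  'P' = 0x50 → acc = 0x17
  'G' = 0x47 → acc = 0x50
  'L' = 0x4C → acc = 0x1C
  'L' = 0x4C → acc = 0x50
  ',' = 0x2C → acc = 0x7C
  '2' = 0x32 → acc = 0x4E
  '5' = 0x35 → acc = 0x7B
  '4' = 0x34 → acc = 0x4F
  ',' = 0x2C → acc = 0x63
  '8' = 0x38 → acc = 0x5B
  '8' = 0x38 → acc = 0x63
  ',' = 0x2C → acc = 0x4F
  '8' = 0x38 → acc = 0x77
  '8' = 0x38 → acc = 0x4F
  ',' = 0x2C → acc = 0x63
  '4' = 0x34 → acc = 0x57
  '2' = 0x32 → acc = 0x65
  '8' = 0x38 → acc = 0x5D
Checksum = 0x5D.

5D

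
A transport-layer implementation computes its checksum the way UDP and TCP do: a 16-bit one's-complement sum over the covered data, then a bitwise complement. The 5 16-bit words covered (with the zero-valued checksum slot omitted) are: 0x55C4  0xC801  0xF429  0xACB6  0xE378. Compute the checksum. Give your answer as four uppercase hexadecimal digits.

5DE0

One's-complement addition (fold any carry out of bit 15 back into bit 0):
  0x55C4 + 0xC801 = 0x11DC5 → wrap carry → 0x1DC6
  0x1DC6 + 0xF429 = 0x111EF → wrap carry → 0x11F0
  0x11F0 + 0xACB6 = 0x0BEA6
  0xBEA6 + 0xE378 = 0x1A21E → wrap carry → 0xA21F
One's-complement sum = 0xA21F.
Checksum = ~0xA21F & 0xFFFF = 0x5DE0.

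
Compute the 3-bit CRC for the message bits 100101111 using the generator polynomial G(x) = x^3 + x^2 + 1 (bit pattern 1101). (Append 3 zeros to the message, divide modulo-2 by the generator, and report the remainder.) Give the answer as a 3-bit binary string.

010

Append 3 zeros: 100101111000. Divide by 1101 (XOR where the leading bit is 1):
  pos 0: 1001 XOR 1101 = 0100
  pos 1: 1000 XOR 1101 = 0101
  pos 2: 1011 XOR 1101 = 0110
  pos 3: 1101 XOR 1101 = 0000
  pos 7: 1100 XOR 1101 = 0001
Remainder (last 3 bits) = 010. This is the CRC / FCS.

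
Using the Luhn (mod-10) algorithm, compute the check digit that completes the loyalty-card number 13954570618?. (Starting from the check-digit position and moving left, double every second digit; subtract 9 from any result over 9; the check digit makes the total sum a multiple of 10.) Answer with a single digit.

Partial digits right→left: 8 1 6 0 7 5 4 5 9 3 1
Double every second digit counting from the check-digit position (so the 1st, 3rd, 5th, ... of the partial from the right).
  doubled (with −9 where >9): 7 3 5 8 9 2 → sum 34
  kept as-is: 1 0 5 5 3 → sum 14
Total = 34 + 14 = 48.
Check digit = (10 − (48 mod 10)) mod 10 = 2.

2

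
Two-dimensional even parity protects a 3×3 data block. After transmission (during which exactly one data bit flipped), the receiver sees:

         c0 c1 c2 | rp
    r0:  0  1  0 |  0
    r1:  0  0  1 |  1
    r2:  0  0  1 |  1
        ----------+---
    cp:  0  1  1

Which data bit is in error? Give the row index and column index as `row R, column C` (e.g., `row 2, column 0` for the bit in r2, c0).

row 0, column 2

Recompute each row's even parity and compare to rp:
  r0: data parity 1, sent rp 0 → mismatch
  r1: data parity 1, sent rp 1 → ok
  r2: data parity 1, sent rp 1 → ok
Recompute each column's even parity and compare to cp:
  c0: data parity 0, sent cp 0 → ok
  c1: data parity 1, sent cp 1 → ok
  c2: data parity 0, sent cp 1 → mismatch
Exactly one row (r0) and one column (c2) fail → the flipped bit is at their intersection.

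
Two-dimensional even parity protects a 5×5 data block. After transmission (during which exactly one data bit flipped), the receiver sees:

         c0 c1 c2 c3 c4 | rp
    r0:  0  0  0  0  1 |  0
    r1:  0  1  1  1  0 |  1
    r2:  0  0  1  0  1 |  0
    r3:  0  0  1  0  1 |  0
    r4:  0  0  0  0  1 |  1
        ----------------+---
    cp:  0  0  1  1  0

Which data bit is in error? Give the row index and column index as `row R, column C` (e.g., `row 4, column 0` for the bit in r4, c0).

Recompute each row's even parity and compare to rp:
  r0: data parity 1, sent rp 0 → mismatch
  r1: data parity 1, sent rp 1 → ok
  r2: data parity 0, sent rp 0 → ok
  r3: data parity 0, sent rp 0 → ok
  r4: data parity 1, sent rp 1 → ok
Recompute each column's even parity and compare to cp:
  c0: data parity 0, sent cp 0 → ok
  c1: data parity 1, sent cp 0 → mismatch
  c2: data parity 1, sent cp 1 → ok
  c3: data parity 1, sent cp 1 → ok
  c4: data parity 0, sent cp 0 → ok
Exactly one row (r0) and one column (c1) fail → the flipped bit is at their intersection.

row 0, column 1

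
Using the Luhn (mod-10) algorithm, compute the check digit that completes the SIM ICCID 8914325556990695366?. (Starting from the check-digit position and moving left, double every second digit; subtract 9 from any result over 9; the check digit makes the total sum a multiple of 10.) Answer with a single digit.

4

Partial digits right→left: 6 6 3 5 9 6 0 9 9 6 5 5 5 2 3 4 1 9 8
Double every second digit counting from the check-digit position (so the 1st, 3rd, 5th, ... of the partial from the right).
  doubled (with −9 where >9): 3 6 9 0 9 1 1 6 2 7 → sum 44
  kept as-is: 6 5 6 9 6 5 2 4 9 → sum 52
Total = 44 + 52 = 96.
Check digit = (10 − (96 mod 10)) mod 10 = 4.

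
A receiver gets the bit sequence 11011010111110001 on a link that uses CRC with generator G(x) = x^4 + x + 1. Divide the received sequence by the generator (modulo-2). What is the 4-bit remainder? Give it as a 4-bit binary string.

0000

Modulo-2 division of 11011010111110001 by 10011:
  pos 0: 11011 XOR 10011 = 01000
  pos 1: 10000 XOR 10011 = 00011
  pos 4: 11101 XOR 10011 = 01110
  pos 5: 11101 XOR 10011 = 01110
  pos 6: 11101 XOR 10011 = 01110
  pos 7: 11101 XOR 10011 = 01110
  pos 8: 11101 XOR 10011 = 01110
  pos 9: 11100 XOR 10011 = 01111
  pos 10: 11110 XOR 10011 = 01101
  pos 11: 11010 XOR 10011 = 01001
  pos 12: 10011 XOR 10011 = 00000
Remainder = 0000 (zero — the frame passes the CRC check).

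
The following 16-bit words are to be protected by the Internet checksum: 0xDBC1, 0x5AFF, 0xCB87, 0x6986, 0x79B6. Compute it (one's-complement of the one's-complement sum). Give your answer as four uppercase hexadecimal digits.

One's-complement addition (fold any carry out of bit 15 back into bit 0):
  0xDBC1 + 0x5AFF = 0x136C0 → wrap carry → 0x36C1
  0x36C1 + 0xCB87 = 0x10248 → wrap carry → 0x0249
  0x0249 + 0x6986 = 0x06BCF
  0x6BCF + 0x79B6 = 0x0E585
One's-complement sum = 0xE585.
Checksum = ~0xE585 & 0xFFFF = 0x1A7A.

1A7A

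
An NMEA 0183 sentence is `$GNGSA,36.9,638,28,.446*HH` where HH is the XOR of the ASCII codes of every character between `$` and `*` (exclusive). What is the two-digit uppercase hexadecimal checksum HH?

61

XOR the ASCII codes of the payload characters:
  'G' = 0x47 → acc = 0x47
  'N' = 0x4E → acc = 0x09
  'G' = 0x47 → acc = 0x4E
  'S' = 0x53 → acc = 0x1D
  'A' = 0x41 → acc = 0x5C
  ',' = 0x2C → acc = 0x70
  '3' = 0x33 → acc = 0x43
  '6' = 0x36 → acc = 0x75
  '.' = 0x2E → acc = 0x5B
  '9' = 0x39 → acc = 0x62
  ',' = 0x2C → acc = 0x4E
  '6' = 0x36 → acc = 0x78
  '3' = 0x33 → acc = 0x4B
  '8' = 0x38 → acc = 0x73
  ',' = 0x2C → acc = 0x5F
  '2' = 0x32 → acc = 0x6D
  '8' = 0x38 → acc = 0x55
  ',' = 0x2C → acc = 0x79
  '.' = 0x2E → acc = 0x57
  '4' = 0x34 → acc = 0x63
  '4' = 0x34 → acc = 0x57
  '6' = 0x36 → acc = 0x61
Checksum = 0x61.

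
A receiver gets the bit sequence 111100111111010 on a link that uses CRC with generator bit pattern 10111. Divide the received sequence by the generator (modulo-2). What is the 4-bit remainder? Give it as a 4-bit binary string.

1000

Modulo-2 division of 111100111111010 by 10111:
  pos 0: 11110 XOR 10111 = 01001
  pos 1: 10010 XOR 10111 = 00101
  pos 3: 10111 XOR 10111 = 00000
  pos 8: 11110 XOR 10111 = 01001
  pos 9: 10011 XOR 10111 = 00100
Remainder = 1000 (nonzero — an error is detected).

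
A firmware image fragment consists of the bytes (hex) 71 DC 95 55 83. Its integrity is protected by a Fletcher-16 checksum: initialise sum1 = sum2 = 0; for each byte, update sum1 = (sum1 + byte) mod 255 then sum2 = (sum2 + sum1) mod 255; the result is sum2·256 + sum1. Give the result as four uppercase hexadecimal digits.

Running sums (mod 255):
  after byte 0 (71): sum1=113, sum2=113
  after byte 1 (DC): sum1=78, sum2=191
  after byte 2 (95): sum1=227, sum2=163
  after byte 3 (55): sum1=57, sum2=220
  after byte 4 (83): sum1=188, sum2=153
Checksum = sum2·256 + sum1 = 153·256 + 188 = 39356 = 0x99BC.

99BC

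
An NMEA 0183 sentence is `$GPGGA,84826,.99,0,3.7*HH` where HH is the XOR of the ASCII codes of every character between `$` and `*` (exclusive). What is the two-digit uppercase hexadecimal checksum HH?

52

XOR the ASCII codes of the payload characters:
  'G' = 0x47 → acc = 0x47
  'P' = 0x50 → acc = 0x17
  'G' = 0x47 → acc = 0x50
  'G' = 0x47 → acc = 0x17
  'A' = 0x41 → acc = 0x56
  ',' = 0x2C → acc = 0x7A
  '8' = 0x38 → acc = 0x42
  '4' = 0x34 → acc = 0x76
  '8' = 0x38 → acc = 0x4E
  '2' = 0x32 → acc = 0x7C
  '6' = 0x36 → acc = 0x4A
  ',' = 0x2C → acc = 0x66
  '.' = 0x2E → acc = 0x48
  '9' = 0x39 → acc = 0x71
  '9' = 0x39 → acc = 0x48
  ',' = 0x2C → acc = 0x64
  '0' = 0x30 → acc = 0x54
  ',' = 0x2C → acc = 0x78
  '3' = 0x33 → acc = 0x4B
  '.' = 0x2E → acc = 0x65
  '7' = 0x37 → acc = 0x52
Checksum = 0x52.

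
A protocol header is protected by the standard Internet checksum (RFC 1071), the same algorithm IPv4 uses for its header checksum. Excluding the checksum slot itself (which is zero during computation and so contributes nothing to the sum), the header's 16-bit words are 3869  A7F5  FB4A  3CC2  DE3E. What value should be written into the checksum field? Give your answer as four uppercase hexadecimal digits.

0955

One's-complement addition (fold any carry out of bit 15 back into bit 0):
  0x3869 + 0xA7F5 = 0x0E05E
  0xE05E + 0xFB4A = 0x1DBA8 → wrap carry → 0xDBA9
  0xDBA9 + 0x3CC2 = 0x1186B → wrap carry → 0x186C
  0x186C + 0xDE3E = 0x0F6AA
One's-complement sum = 0xF6AA.
Checksum = ~0xF6AA & 0xFFFF = 0x0955.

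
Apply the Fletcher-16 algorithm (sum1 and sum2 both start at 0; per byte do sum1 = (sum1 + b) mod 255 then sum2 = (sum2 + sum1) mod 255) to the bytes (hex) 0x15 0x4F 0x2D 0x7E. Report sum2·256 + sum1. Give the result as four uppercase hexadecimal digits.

1B10

Running sums (mod 255):
  after byte 0 (0x15): sum1=21, sum2=21
  after byte 1 (0x4F): sum1=100, sum2=121
  after byte 2 (0x2D): sum1=145, sum2=11
  after byte 3 (0x7E): sum1=16, sum2=27
Checksum = sum2·256 + sum1 = 27·256 + 16 = 6928 = 0x1B10.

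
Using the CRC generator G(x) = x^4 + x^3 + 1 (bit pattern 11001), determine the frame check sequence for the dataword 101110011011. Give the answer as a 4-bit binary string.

Append 4 zeros: 1011100110110000. Divide by 11001 (XOR where the leading bit is 1):
  pos 0: 10111 XOR 11001 = 01110
  pos 1: 11100 XOR 11001 = 00101
  pos 3: 10101 XOR 11001 = 01100
  pos 4: 11001 XOR 11001 = 00000
  pos 10: 11000 XOR 11001 = 00001
Remainder (last 4 bits) = 0010. This is the CRC / FCS.

0010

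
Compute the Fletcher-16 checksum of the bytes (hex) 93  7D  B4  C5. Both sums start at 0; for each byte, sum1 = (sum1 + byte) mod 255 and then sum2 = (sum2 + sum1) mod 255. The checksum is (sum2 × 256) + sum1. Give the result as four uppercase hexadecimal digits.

F58B

Running sums (mod 255):
  after byte 0 (93): sum1=147, sum2=147
  after byte 1 (7D): sum1=17, sum2=164
  after byte 2 (B4): sum1=197, sum2=106
  after byte 3 (C5): sum1=139, sum2=245
Checksum = sum2·256 + sum1 = 245·256 + 139 = 62859 = 0xF58B.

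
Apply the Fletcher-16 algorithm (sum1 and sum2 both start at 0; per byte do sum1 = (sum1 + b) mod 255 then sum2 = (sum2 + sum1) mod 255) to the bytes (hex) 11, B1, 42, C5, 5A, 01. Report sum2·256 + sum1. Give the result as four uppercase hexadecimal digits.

EE26

Running sums (mod 255):
  after byte 0 (11): sum1=17, sum2=17
  after byte 1 (B1): sum1=194, sum2=211
  after byte 2 (42): sum1=5, sum2=216
  after byte 3 (C5): sum1=202, sum2=163
  after byte 4 (5A): sum1=37, sum2=200
  after byte 5 (01): sum1=38, sum2=238
Checksum = sum2·256 + sum1 = 238·256 + 38 = 60966 = 0xEE26.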